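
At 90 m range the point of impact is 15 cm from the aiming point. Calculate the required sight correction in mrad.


1 mrad subtends 1 cm per 10 m of range, so adj = error_cm / (dist_m / 10) = 15 / (90/10) = 1.667 mrad

1.667 mrad


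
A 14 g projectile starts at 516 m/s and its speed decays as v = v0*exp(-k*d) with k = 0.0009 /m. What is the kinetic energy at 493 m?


v = v0*exp(-k*d) = 516*exp(-0.0009*493) = 331.095 m/s
E = 0.5*m*v^2 = 0.5*0.014*331.095^2 = 767.4 J

767.4 J


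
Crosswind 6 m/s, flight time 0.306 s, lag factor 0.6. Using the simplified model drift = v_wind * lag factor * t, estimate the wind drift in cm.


drift = v_wind * lag * t = 6 * 0.6 * 0.306 = 1.1016 m ≈ 110.2 cm

110.2 cm


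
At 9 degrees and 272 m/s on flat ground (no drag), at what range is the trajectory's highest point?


R = v0^2*sin(2*theta)/g = 272^2*sin(2*9°)/9.81 = 2330.51 m
apex_dist = R/2 = 2330.51/2 = 1165 m

1165 m


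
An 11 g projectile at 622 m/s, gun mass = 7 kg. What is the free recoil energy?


v_r = m_p*v_p/m_gun = 0.011*622/7 = 0.977429 m/s, E_r = 0.5*m_gun*v_r^2 = 0.5*7*0.977429^2 = 3.344 J

3.344 J


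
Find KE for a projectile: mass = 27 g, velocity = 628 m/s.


E = 0.5*m*v^2 = 0.5*0.027*628^2 = 5324 J

5324 J


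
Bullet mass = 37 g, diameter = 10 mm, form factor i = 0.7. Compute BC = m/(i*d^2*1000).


BC = m/(i*d^2*1000) = 37/(0.7 * 10^2 * 1000) = 0.0005286

0.0005286


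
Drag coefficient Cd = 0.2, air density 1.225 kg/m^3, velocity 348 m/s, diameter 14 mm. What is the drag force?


A = pi*(d/2)^2 = pi*(14/2000)^2 = 1.53938e-04 m^2
Fd = 0.5*Cd*rho*A*v^2 = 0.5*0.2*1.225*1.53938e-04*348^2 = 2.284 N

2.284 N


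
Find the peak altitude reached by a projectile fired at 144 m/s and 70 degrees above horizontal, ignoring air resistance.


H = (v0*sin(theta))^2 / (2g) = (144*sin(70°))^2 / (2*9.81) = 933.2 m

933.2 m


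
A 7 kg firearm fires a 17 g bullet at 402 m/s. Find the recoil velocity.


v_recoil = m_p * v_p / m_gun = 0.017 * 402 / 7 = 0.9763 m/s

0.9763 m/s


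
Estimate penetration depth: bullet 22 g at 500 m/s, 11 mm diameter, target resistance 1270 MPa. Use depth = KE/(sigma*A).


A = pi*(d/2)^2 = pi*(11/2)^2 = 95.0332 mm^2
E = 0.5*m*v^2 = 0.5*0.022*500^2 = 2750 J
depth = E/(sigma*A) = 2750 J / (1270 MPa * 95.0332 mm^2) = 2750/(1270 * 95.0332) m = 0.0227852 m ≈ 22.79 mm

22.79 mm


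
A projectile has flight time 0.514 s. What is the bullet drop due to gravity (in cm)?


drop = 0.5*g*t^2 = 0.5*9.81*0.514^2 = 1.29588 m ≈ 129.6 cm

129.6 cm


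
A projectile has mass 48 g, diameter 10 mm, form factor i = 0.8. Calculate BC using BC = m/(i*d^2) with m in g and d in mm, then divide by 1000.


BC = m/(i*d^2*1000) = 48/(0.8 * 10^2 * 1000) = 0.0006

0.0006


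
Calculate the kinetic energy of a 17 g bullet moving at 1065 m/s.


E = 0.5*m*v^2 = 0.5*0.017*1065^2 = 9641 J

9641 J


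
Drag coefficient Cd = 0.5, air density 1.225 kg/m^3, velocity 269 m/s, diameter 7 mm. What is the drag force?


A = pi*(d/2)^2 = pi*(7/2000)^2 = 3.84845e-05 m^2
Fd = 0.5*Cd*rho*A*v^2 = 0.5*0.5*1.225*3.84845e-05*269^2 = 0.8528 N

0.8528 N


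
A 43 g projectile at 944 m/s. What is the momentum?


p = m*v = 0.043*944 = 40.59 kg·m/s

40.59 kg·m/s


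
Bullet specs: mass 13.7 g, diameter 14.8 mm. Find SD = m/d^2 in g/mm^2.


SD = m/d^2 = 13.7/14.8^2 = 0.06255 g/mm^2

0.06255 g/mm^2


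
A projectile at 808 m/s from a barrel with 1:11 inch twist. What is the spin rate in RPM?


twist_m = 11*0.0254 = 0.2794 m
spin = v/twist = 808/0.2794 = 2891.911 rev/s
RPM = spin*60 = 2891.911*60 ≈ 173515 RPM

173515 RPM


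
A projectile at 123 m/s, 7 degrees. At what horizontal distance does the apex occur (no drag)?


R = v0^2*sin(2*theta)/g = 123^2*sin(2*7°)/9.81 = 373.092 m
apex_dist = R/2 = 373.092/2 = 186.5 m

186.5 m


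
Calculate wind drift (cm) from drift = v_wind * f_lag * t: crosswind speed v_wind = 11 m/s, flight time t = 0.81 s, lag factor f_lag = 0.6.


drift = v_wind * lag * t = 11 * 0.6 * 0.81 = 5.346 m ≈ 534.6 cm

534.6 cm


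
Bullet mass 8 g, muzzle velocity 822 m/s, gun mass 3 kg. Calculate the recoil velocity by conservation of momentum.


v_recoil = m_p * v_p / m_gun = 0.008 * 822 / 3 = 2.192 m/s

2.192 m/s


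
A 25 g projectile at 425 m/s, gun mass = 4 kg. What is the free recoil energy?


v_r = m_p*v_p/m_gun = 0.025*425/4 = 2.65625 m/s, E_r = 0.5*m_gun*v_r^2 = 0.5*4*2.65625^2 = 14.11 J

14.11 J


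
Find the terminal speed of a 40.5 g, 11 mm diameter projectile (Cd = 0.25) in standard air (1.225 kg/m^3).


A = pi*(d/2)^2 = pi*(11/2000)^2 = 9.50332e-05 m^2
vt = sqrt(2mg/(Cd*rho*A)) = sqrt(2*0.0405*9.81/(0.25 * 1.225 * 9.50332e-05)) = 165.2 m/s

165.2 m/s


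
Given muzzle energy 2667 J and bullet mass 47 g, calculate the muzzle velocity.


v = sqrt(2*E/m) = sqrt(2*2667/0.047) = 336.9 m/s

336.9 m/s


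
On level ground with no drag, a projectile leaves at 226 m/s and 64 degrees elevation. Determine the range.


R = v0^2 * sin(2*theta) / g = 226^2 * sin(2*64°) / 9.81 = 4103 m

4103 m


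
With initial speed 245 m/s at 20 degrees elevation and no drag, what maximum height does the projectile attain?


H = (v0*sin(theta))^2 / (2g) = (245*sin(20°))^2 / (2*9.81) = 357.9 m

357.9 m


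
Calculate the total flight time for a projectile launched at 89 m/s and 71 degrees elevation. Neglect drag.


T = 2*v0*sin(theta)/g = 2*89*sin(71°)/9.81 = 17.16 s

17.16 s


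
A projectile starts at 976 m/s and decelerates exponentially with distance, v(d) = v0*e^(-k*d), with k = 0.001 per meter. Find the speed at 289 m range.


v = v0*exp(-k*d) = 976*exp(-0.001*289) = 731 m/s

731 m/s


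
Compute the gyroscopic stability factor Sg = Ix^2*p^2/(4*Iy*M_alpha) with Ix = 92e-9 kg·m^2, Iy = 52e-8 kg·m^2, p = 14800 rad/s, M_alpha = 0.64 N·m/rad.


Sg = Ix^2 * p^2 / (4 * Iy * M_alpha) = (92e-9)^2 * 14800^2 / (4 * 52e-8 * 0.64) = 1.393

1.393


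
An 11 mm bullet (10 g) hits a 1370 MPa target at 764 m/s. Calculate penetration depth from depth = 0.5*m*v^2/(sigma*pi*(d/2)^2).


A = pi*(d/2)^2 = pi*(11/2)^2 = 95.0332 mm^2
E = 0.5*m*v^2 = 0.5*0.01*764^2 = 2918.48 J
depth = E/(sigma*A) = 2918.48 J / (1370 MPa * 95.0332 mm^2) = 2918.48/(1370 * 95.0332) m = 0.0224161 m ≈ 22.42 mm

22.42 mm


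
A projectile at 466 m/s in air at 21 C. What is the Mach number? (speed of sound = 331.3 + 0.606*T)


a = 331.3 + 0.606*(21) = 344.026 m/s
M = v/a = 466/344.026 = 1.355

1.355


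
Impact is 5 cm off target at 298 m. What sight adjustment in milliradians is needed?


1 mrad subtends 1 cm per 10 m of range, so adj = error_cm / (dist_m / 10) = 5 / (298/10) = 0.1678 mrad

0.1678 mrad


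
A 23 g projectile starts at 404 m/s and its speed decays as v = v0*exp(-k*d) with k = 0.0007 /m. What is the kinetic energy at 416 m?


v = v0*exp(-k*d) = 404*exp(-0.0007*416) = 301.936 m/s
E = 0.5*m*v^2 = 0.5*0.023*301.936^2 = 1048 J

1048 J


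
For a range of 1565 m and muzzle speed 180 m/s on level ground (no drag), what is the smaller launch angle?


sin(2*theta) = R*g/v0^2 = 1565*9.81/180^2 = 0.473847, theta = arcsin(0.473847)/2 = 14.14°

14.14 degrees


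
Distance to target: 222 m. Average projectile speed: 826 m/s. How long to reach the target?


t = d/v = 222/826 = 0.2688 s

0.2688 s


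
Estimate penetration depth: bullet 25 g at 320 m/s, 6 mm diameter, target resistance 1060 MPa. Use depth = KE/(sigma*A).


A = pi*(d/2)^2 = pi*(6/2)^2 = 28.2743 mm^2
E = 0.5*m*v^2 = 0.5*0.025*320^2 = 1280 J
depth = E/(sigma*A) = 1280 J / (1060 MPa * 28.2743 mm^2) = 1280/(1060 * 28.2743) m = 0.0427082 m ≈ 42.71 mm

42.71 mm


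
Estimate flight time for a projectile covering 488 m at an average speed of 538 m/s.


t = d/v = 488/538 = 0.9071 s

0.9071 s


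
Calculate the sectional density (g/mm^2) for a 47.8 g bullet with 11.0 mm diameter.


SD = m/d^2 = 47.8/11.0^2 = 0.395 g/mm^2

0.395 g/mm^2


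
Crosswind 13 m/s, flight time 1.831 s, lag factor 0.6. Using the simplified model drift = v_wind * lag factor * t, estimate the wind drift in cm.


drift = v_wind * lag * t = 13 * 0.6 * 1.831 = 14.2818 m ≈ 1428 cm

1428 cm


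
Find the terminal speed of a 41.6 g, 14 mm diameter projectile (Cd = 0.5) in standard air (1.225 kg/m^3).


A = pi*(d/2)^2 = pi*(14/2000)^2 = 1.53938e-04 m^2
vt = sqrt(2mg/(Cd*rho*A)) = sqrt(2*0.0416*9.81/(0.5 * 1.225 * 1.53938e-04)) = 93.04 m/s

93.04 m/s


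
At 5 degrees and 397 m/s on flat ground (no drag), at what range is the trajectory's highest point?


R = v0^2*sin(2*theta)/g = 397^2*sin(2*5°)/9.81 = 2789.86 m
apex_dist = R/2 = 2789.86/2 = 1395 m

1395 m


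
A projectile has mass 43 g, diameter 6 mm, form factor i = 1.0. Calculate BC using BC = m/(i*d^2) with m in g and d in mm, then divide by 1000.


BC = m/(i*d^2*1000) = 43/(1.0 * 6^2 * 1000) = 0.001194

0.001194


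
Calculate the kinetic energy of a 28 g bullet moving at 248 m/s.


E = 0.5*m*v^2 = 0.5*0.028*248^2 = 861.1 J

861.1 J


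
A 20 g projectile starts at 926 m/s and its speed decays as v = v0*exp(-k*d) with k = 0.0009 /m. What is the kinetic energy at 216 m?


v = v0*exp(-k*d) = 926*exp(-0.0009*216) = 762.402 m/s
E = 0.5*m*v^2 = 0.5*0.02*762.402^2 = 5813 J

5813 J


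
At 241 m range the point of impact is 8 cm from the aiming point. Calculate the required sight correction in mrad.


1 mrad subtends 1 cm per 10 m of range, so adj = error_cm / (dist_m / 10) = 8 / (241/10) = 0.332 mrad

0.332 mrad


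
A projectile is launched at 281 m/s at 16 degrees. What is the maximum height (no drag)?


H = (v0*sin(theta))^2 / (2g) = (281*sin(16°))^2 / (2*9.81) = 305.8 m

305.8 m


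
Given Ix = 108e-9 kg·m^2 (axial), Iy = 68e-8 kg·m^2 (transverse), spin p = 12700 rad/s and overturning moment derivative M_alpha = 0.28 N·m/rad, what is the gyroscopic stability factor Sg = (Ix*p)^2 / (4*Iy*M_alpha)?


Sg = Ix^2 * p^2 / (4 * Iy * M_alpha) = (108e-9)^2 * 12700^2 / (4 * 68e-8 * 0.28) = 2.47

2.47


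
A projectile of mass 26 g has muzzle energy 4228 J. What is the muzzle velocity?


v = sqrt(2*E/m) = sqrt(2*4228/0.026) = 570.3 m/s

570.3 m/s


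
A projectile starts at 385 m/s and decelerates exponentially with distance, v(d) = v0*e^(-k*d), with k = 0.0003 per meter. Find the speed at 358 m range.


v = v0*exp(-k*d) = 385*exp(-0.0003*358) = 345.8 m/s

345.8 m/s


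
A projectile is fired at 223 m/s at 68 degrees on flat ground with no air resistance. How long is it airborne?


T = 2*v0*sin(theta)/g = 2*223*sin(68°)/9.81 = 42.15 s

42.15 s


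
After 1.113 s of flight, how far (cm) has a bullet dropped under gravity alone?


drop = 0.5*g*t^2 = 0.5*9.81*1.113^2 = 6.07616 m ≈ 607.6 cm

607.6 cm


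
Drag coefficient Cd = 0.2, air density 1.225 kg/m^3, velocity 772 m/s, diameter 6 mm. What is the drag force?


A = pi*(d/2)^2 = pi*(6/2000)^2 = 2.82743e-05 m^2
Fd = 0.5*Cd*rho*A*v^2 = 0.5*0.2*1.225*2.82743e-05*772^2 = 2.064 N

2.064 N


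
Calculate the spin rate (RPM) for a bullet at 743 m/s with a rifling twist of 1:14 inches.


twist_m = 14*0.0254 = 0.3556 m
spin = v/twist = 743/0.3556 = 2089.426 rev/s
RPM = spin*60 = 2089.426*60 ≈ 125366 RPM

125366 RPM


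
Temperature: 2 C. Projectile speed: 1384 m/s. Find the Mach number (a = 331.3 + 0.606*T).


a = 331.3 + 0.606*(2) = 332.512 m/s
M = v/a = 1384/332.512 = 4.162

4.162


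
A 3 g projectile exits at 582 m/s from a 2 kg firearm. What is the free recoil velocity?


v_recoil = m_p * v_p / m_gun = 0.003 * 582 / 2 = 0.873 m/s

0.873 m/s


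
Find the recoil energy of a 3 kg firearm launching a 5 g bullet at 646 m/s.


v_r = m_p*v_p/m_gun = 0.005*646/3 = 1.07667 m/s, E_r = 0.5*m_gun*v_r^2 = 0.5*3*1.07667^2 = 1.739 J

1.739 J


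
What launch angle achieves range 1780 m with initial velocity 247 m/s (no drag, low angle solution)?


sin(2*theta) = R*g/v0^2 = 1780*9.81/247^2 = 0.286217, theta = arcsin(0.286217)/2 = 8.316°

8.316 degrees


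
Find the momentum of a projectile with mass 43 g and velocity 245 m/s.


p = m*v = 0.043*245 = 10.53 kg·m/s

10.53 kg·m/s


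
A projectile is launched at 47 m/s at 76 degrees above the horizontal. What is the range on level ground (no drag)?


R = v0^2 * sin(2*theta) / g = 47^2 * sin(2*76°) / 9.81 = 105.7 m

105.7 m


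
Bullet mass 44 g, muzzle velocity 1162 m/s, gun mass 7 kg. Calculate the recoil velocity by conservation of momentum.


v_recoil = m_p * v_p / m_gun = 0.044 * 1162 / 7 = 7.304 m/s

7.304 m/s


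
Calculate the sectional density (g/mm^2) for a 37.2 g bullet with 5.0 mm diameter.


SD = m/d^2 = 37.2/5.0^2 = 1.488 g/mm^2

1.488 g/mm^2


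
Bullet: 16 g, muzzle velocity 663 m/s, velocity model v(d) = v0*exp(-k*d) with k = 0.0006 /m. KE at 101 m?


v = v0*exp(-k*d) = 663*exp(-0.0006*101) = 624.015 m/s
E = 0.5*m*v^2 = 0.5*0.016*624.015^2 = 3115 J

3115 J


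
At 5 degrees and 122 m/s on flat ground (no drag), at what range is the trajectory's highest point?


R = v0^2*sin(2*theta)/g = 122^2*sin(2*5°)/9.81 = 263.464 m
apex_dist = R/2 = 263.464/2 = 131.7 m

131.7 m


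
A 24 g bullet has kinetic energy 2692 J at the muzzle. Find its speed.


v = sqrt(2*E/m) = sqrt(2*2692/0.024) = 473.6 m/s

473.6 m/s


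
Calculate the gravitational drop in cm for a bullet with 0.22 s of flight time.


drop = 0.5*g*t^2 = 0.5*9.81*0.22^2 = 0.237402 m ≈ 23.74 cm

23.74 cm


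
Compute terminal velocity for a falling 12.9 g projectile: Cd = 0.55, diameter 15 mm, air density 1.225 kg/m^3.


A = pi*(d/2)^2 = pi*(15/2000)^2 = 1.76715e-04 m^2
vt = sqrt(2mg/(Cd*rho*A)) = sqrt(2*0.0129*9.81/(0.55 * 1.225 * 1.76715e-04)) = 46.11 m/s

46.11 m/s


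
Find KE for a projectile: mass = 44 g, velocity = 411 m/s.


E = 0.5*m*v^2 = 0.5*0.044*411^2 = 3716 J

3716 J


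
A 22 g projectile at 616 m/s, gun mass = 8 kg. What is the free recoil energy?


v_r = m_p*v_p/m_gun = 0.022*616/8 = 1.694 m/s, E_r = 0.5*m_gun*v_r^2 = 0.5*8*1.694^2 = 11.48 J

11.48 J


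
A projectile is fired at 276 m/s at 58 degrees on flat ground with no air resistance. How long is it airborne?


T = 2*v0*sin(theta)/g = 2*276*sin(58°)/9.81 = 47.72 s

47.72 s


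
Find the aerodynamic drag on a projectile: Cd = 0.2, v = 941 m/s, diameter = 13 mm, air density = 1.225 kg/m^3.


A = pi*(d/2)^2 = pi*(13/2000)^2 = 1.32732e-04 m^2
Fd = 0.5*Cd*rho*A*v^2 = 0.5*0.2*1.225*1.32732e-04*941^2 = 14.4 N

14.4 N


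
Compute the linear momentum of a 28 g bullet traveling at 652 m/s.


p = m*v = 0.028*652 = 18.26 kg·m/s

18.26 kg·m/s


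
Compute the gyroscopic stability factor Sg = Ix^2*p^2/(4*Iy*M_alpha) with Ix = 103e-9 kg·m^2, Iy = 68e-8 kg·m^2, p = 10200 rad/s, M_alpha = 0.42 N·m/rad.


Sg = Ix^2 * p^2 / (4 * Iy * M_alpha) = (103e-9)^2 * 10200^2 / (4 * 68e-8 * 0.42) = 0.9662

0.9662


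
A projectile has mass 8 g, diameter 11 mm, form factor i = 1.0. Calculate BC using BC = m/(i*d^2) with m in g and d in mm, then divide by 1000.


BC = m/(i*d^2*1000) = 8/(1.0 * 11^2 * 1000) = 6.612e-05

6.612e-05


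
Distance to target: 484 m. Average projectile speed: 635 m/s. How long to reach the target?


t = d/v = 484/635 = 0.7622 s

0.7622 s


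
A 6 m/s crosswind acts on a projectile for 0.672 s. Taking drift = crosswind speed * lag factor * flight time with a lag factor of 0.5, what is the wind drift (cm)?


drift = v_wind * lag * t = 6 * 0.5 * 0.672 = 2.016 m ≈ 201.6 cm

201.6 cm


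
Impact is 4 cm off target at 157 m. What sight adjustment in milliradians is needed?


1 mrad subtends 1 cm per 10 m of range, so adj = error_cm / (dist_m / 10) = 4 / (157/10) = 0.2548 mrad

0.2548 mrad


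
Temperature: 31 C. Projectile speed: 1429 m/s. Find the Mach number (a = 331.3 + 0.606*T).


a = 331.3 + 0.606*(31) = 350.086 m/s
M = v/a = 1429/350.086 = 4.082

4.082


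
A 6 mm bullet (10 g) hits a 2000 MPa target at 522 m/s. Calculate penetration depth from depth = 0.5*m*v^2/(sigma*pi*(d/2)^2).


A = pi*(d/2)^2 = pi*(6/2)^2 = 28.2743 mm^2
E = 0.5*m*v^2 = 0.5*0.01*522^2 = 1362.42 J
depth = E/(sigma*A) = 1362.42 J / (2000 MPa * 28.2743 mm^2) = 1362.42/(2000 * 28.2743) m = 0.0240929 m ≈ 24.09 mm

24.09 mm


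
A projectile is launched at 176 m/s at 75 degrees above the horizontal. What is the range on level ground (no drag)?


R = v0^2 * sin(2*theta) / g = 176^2 * sin(2*75°) / 9.81 = 1579 m

1579 m


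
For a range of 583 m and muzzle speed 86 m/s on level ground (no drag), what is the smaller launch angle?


sin(2*theta) = R*g/v0^2 = 583*9.81/86^2 = 0.773287, theta = arcsin(0.773287)/2 = 25.32°

25.32 degrees


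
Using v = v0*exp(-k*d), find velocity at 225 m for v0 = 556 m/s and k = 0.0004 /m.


v = v0*exp(-k*d) = 556*exp(-0.0004*225) = 508.1 m/s

508.1 m/s


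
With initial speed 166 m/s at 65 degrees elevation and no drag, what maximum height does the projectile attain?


H = (v0*sin(theta))^2 / (2g) = (166*sin(65°))^2 / (2*9.81) = 1154 m

1154 m


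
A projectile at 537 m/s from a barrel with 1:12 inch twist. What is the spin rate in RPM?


twist_m = 12*0.0254 = 0.3048 m
spin = v/twist = 537/0.3048 = 1761.811 rev/s
RPM = spin*60 = 1761.811*60 ≈ 105709 RPM

105709 RPM


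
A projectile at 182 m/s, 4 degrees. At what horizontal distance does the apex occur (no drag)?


R = v0^2*sin(2*theta)/g = 182^2*sin(2*4°)/9.81 = 469.926 m
apex_dist = R/2 = 469.926/2 = 235 m

235 m


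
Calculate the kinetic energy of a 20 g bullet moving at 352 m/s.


E = 0.5*m*v^2 = 0.5*0.02*352^2 = 1239 J

1239 J


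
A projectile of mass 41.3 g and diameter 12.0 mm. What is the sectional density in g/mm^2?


SD = m/d^2 = 41.3/12.0^2 = 0.2868 g/mm^2

0.2868 g/mm^2


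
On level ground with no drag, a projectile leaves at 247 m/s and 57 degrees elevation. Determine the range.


R = v0^2 * sin(2*theta) / g = 247^2 * sin(2*57°) / 9.81 = 5681 m

5681 m


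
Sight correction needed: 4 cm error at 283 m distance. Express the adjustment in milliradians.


1 mrad subtends 1 cm per 10 m of range, so adj = error_cm / (dist_m / 10) = 4 / (283/10) = 0.1413 mrad

0.1413 mrad


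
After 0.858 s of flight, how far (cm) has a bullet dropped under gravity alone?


drop = 0.5*g*t^2 = 0.5*9.81*0.858^2 = 3.61088 m ≈ 361.1 cm

361.1 cm


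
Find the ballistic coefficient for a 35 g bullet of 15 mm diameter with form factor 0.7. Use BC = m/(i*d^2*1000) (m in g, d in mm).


BC = m/(i*d^2*1000) = 35/(0.7 * 15^2 * 1000) = 0.0002222

0.0002222


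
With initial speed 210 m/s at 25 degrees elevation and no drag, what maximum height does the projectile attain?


H = (v0*sin(theta))^2 / (2g) = (210*sin(25°))^2 / (2*9.81) = 401.5 m

401.5 m


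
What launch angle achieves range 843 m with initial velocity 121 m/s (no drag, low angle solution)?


sin(2*theta) = R*g/v0^2 = 843*9.81/121^2 = 0.564841, theta = arcsin(0.564841)/2 = 17.2°

17.2 degrees


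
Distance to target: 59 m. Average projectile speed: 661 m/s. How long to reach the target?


t = d/v = 59/661 = 0.08926 s

0.08926 s


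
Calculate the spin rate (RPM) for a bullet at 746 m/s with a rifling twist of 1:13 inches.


twist_m = 13*0.0254 = 0.3302 m
spin = v/twist = 746/0.3302 = 2259.237 rev/s
RPM = spin*60 = 2259.237*60 ≈ 135554 RPM

135554 RPM


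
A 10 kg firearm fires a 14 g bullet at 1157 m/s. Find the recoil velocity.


v_recoil = m_p * v_p / m_gun = 0.014 * 1157 / 10 = 1.62 m/s

1.62 m/s


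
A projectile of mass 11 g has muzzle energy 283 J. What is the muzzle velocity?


v = sqrt(2*E/m) = sqrt(2*283/0.011) = 226.8 m/s

226.8 m/s


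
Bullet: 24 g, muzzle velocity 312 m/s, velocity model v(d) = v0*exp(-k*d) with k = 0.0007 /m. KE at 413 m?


v = v0*exp(-k*d) = 312*exp(-0.0007*413) = 233.668 m/s
E = 0.5*m*v^2 = 0.5*0.024*233.668^2 = 655.2 J

655.2 J


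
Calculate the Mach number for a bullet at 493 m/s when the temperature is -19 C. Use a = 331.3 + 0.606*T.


a = 331.3 + 0.606*(-19) = 319.786 m/s
M = v/a = 493/319.786 = 1.542

1.542


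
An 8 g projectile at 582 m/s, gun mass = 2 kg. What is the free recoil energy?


v_r = m_p*v_p/m_gun = 0.008*582/2 = 2.328 m/s, E_r = 0.5*m_gun*v_r^2 = 0.5*2*2.328^2 = 5.42 J

5.42 J


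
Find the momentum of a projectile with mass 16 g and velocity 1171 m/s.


p = m*v = 0.016*1171 = 18.74 kg·m/s

18.74 kg·m/s


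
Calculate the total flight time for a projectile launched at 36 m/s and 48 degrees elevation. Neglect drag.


T = 2*v0*sin(theta)/g = 2*36*sin(48°)/9.81 = 5.454 s

5.454 s


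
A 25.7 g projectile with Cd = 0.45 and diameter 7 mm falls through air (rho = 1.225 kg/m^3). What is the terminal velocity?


A = pi*(d/2)^2 = pi*(7/2000)^2 = 3.84845e-05 m^2
vt = sqrt(2mg/(Cd*rho*A)) = sqrt(2*0.0257*9.81/(0.45 * 1.225 * 3.84845e-05)) = 154.2 m/s

154.2 m/s


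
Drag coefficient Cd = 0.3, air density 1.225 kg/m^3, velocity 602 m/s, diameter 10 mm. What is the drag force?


A = pi*(d/2)^2 = pi*(10/2000)^2 = 7.85398e-05 m^2
Fd = 0.5*Cd*rho*A*v^2 = 0.5*0.3*1.225*7.85398e-05*602^2 = 5.23 N

5.23 N


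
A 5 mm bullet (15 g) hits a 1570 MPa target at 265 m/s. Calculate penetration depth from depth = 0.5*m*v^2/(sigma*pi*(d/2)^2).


A = pi*(d/2)^2 = pi*(5/2)^2 = 19.635 mm^2
E = 0.5*m*v^2 = 0.5*0.015*265^2 = 526.688 J
depth = E/(sigma*A) = 526.688 J / (1570 MPa * 19.635 mm^2) = 526.688/(1570 * 19.635) m = 0.0170853 m ≈ 17.09 mm

17.09 mm


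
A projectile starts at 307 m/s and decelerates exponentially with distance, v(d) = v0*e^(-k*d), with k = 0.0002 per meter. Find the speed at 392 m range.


v = v0*exp(-k*d) = 307*exp(-0.0002*392) = 283.9 m/s

283.9 m/s


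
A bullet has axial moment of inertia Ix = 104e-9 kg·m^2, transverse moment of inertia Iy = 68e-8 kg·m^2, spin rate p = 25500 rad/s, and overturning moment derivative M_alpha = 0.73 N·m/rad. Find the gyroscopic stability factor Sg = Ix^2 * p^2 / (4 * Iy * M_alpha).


Sg = Ix^2 * p^2 / (4 * Iy * M_alpha) = (104e-9)^2 * 25500^2 / (4 * 68e-8 * 0.73) = 3.542

3.542


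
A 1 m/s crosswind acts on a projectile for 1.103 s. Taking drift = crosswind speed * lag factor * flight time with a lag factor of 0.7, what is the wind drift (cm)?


drift = v_wind * lag * t = 1 * 0.7 * 1.103 = 0.7721 m ≈ 77.21 cm

77.21 cm


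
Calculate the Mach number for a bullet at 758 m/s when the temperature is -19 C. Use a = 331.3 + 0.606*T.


a = 331.3 + 0.606*(-19) = 319.786 m/s
M = v/a = 758/319.786 = 2.37

2.37


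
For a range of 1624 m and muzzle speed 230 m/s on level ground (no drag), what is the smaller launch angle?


sin(2*theta) = R*g/v0^2 = 1624*9.81/230^2 = 0.301161, theta = arcsin(0.301161)/2 = 8.764°

8.764 degrees


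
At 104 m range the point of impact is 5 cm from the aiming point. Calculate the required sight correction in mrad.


1 mrad subtends 1 cm per 10 m of range, so adj = error_cm / (dist_m / 10) = 5 / (104/10) = 0.4808 mrad

0.4808 mrad


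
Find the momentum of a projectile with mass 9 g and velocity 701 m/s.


p = m*v = 0.009*701 = 6.309 kg·m/s

6.309 kg·m/s


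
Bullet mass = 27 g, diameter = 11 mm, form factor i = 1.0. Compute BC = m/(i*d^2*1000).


BC = m/(i*d^2*1000) = 27/(1.0 * 11^2 * 1000) = 0.0002231

0.0002231


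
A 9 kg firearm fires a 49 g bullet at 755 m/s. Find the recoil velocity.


v_recoil = m_p * v_p / m_gun = 0.049 * 755 / 9 = 4.111 m/s

4.111 m/s


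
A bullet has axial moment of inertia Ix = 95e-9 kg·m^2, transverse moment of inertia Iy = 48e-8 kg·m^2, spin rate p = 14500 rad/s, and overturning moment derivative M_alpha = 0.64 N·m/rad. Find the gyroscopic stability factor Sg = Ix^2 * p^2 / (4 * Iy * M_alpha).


Sg = Ix^2 * p^2 / (4 * Iy * M_alpha) = (95e-9)^2 * 14500^2 / (4 * 48e-8 * 0.64) = 1.544

1.544


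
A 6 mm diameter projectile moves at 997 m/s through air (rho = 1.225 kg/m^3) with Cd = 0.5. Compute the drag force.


A = pi*(d/2)^2 = pi*(6/2000)^2 = 2.82743e-05 m^2
Fd = 0.5*Cd*rho*A*v^2 = 0.5*0.5*1.225*2.82743e-05*997^2 = 8.607 N

8.607 N


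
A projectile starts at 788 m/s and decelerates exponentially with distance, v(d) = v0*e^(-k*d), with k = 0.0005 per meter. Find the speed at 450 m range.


v = v0*exp(-k*d) = 788*exp(-0.0005*450) = 629.2 m/s

629.2 m/s


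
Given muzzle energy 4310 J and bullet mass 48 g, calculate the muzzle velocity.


v = sqrt(2*E/m) = sqrt(2*4310/0.048) = 423.8 m/s

423.8 m/s


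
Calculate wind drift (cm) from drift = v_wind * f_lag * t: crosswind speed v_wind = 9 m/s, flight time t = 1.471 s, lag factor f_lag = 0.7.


drift = v_wind * lag * t = 9 * 0.7 * 1.471 = 9.2673 m ≈ 926.7 cm

926.7 cm


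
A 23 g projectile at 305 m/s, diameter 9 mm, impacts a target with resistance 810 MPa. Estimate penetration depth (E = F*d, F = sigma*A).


A = pi*(d/2)^2 = pi*(9/2)^2 = 63.6173 mm^2
E = 0.5*m*v^2 = 0.5*0.023*305^2 = 1069.79 J
depth = E/(sigma*A) = 1069.79 J / (810 MPa * 63.6173 mm^2) = 1069.79/(810 * 63.6173) m = 0.0207605 m ≈ 20.76 mm

20.76 mm


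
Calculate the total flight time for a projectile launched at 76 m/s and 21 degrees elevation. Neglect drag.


T = 2*v0*sin(theta)/g = 2*76*sin(21°)/9.81 = 5.553 s

5.553 s


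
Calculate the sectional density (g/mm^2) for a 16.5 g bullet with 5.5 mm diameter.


SD = m/d^2 = 16.5/5.5^2 = 0.5455 g/mm^2

0.5455 g/mm^2


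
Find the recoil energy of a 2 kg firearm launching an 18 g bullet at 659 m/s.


v_r = m_p*v_p/m_gun = 0.018*659/2 = 5.931 m/s, E_r = 0.5*m_gun*v_r^2 = 0.5*2*5.931^2 = 35.18 J

35.18 J


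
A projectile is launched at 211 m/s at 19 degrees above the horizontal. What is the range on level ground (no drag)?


R = v0^2 * sin(2*theta) / g = 211^2 * sin(2*19°) / 9.81 = 2794 m

2794 m


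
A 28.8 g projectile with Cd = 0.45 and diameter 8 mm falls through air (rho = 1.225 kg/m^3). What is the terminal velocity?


A = pi*(d/2)^2 = pi*(8/2000)^2 = 5.02655e-05 m^2
vt = sqrt(2mg/(Cd*rho*A)) = sqrt(2*0.0288*9.81/(0.45 * 1.225 * 5.02655e-05)) = 142.8 m/s

142.8 m/s


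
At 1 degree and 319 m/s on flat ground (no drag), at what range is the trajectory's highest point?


R = v0^2*sin(2*theta)/g = 319^2*sin(2*1°)/9.81 = 362.019 m
apex_dist = R/2 = 362.019/2 = 181 m

181 m


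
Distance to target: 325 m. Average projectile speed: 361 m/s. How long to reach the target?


t = d/v = 325/361 = 0.9003 s

0.9003 s


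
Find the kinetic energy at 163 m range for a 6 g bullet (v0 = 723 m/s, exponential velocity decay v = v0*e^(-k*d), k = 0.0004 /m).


v = v0*exp(-k*d) = 723*exp(-0.0004*163) = 677.364 m/s
E = 0.5*m*v^2 = 0.5*0.006*677.364^2 = 1376 J

1376 J


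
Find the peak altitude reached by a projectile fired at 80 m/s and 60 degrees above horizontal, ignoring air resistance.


H = (v0*sin(theta))^2 / (2g) = (80*sin(60°))^2 / (2*9.81) = 244.6 m

244.6 m


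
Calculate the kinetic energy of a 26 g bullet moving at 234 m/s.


E = 0.5*m*v^2 = 0.5*0.026*234^2 = 711.8 J

711.8 J


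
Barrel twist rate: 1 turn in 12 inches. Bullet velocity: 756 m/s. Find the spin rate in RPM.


twist_m = 12*0.0254 = 0.3048 m
spin = v/twist = 756/0.3048 = 2480.315 rev/s
RPM = spin*60 = 2480.315*60 ≈ 148819 RPM

148819 RPM


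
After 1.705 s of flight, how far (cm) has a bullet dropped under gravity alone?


drop = 0.5*g*t^2 = 0.5*9.81*1.705^2 = 14.259 m ≈ 1426 cm

1426 cm


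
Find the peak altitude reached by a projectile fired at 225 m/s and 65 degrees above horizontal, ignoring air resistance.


H = (v0*sin(theta))^2 / (2g) = (225*sin(65°))^2 / (2*9.81) = 2119 m

2119 m


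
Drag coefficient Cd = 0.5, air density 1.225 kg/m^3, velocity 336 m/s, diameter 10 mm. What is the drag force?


A = pi*(d/2)^2 = pi*(10/2000)^2 = 7.85398e-05 m^2
Fd = 0.5*Cd*rho*A*v^2 = 0.5*0.5*1.225*7.85398e-05*336^2 = 2.715 N

2.715 N


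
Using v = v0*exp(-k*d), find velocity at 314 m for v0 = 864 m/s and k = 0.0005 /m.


v = v0*exp(-k*d) = 864*exp(-0.0005*314) = 738.5 m/s

738.5 m/s


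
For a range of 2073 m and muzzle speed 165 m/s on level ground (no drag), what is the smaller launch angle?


sin(2*theta) = R*g/v0^2 = 2073*9.81/165^2 = 0.746965, theta = arcsin(0.746965)/2 = 24.16°

24.16 degrees


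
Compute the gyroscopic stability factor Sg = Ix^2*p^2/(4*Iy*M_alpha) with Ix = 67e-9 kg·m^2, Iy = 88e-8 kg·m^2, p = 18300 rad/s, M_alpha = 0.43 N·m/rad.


Sg = Ix^2 * p^2 / (4 * Iy * M_alpha) = (67e-9)^2 * 18300^2 / (4 * 88e-8 * 0.43) = 0.9932

0.9932


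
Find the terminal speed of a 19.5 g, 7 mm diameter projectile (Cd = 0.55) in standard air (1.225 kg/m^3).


A = pi*(d/2)^2 = pi*(7/2000)^2 = 3.84845e-05 m^2
vt = sqrt(2mg/(Cd*rho*A)) = sqrt(2*0.0195*9.81/(0.55 * 1.225 * 3.84845e-05)) = 121.5 m/s

121.5 m/s


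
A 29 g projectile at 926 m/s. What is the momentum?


p = m*v = 0.029*926 = 26.85 kg·m/s

26.85 kg·m/s


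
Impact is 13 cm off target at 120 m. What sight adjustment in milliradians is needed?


1 mrad subtends 1 cm per 10 m of range, so adj = error_cm / (dist_m / 10) = 13 / (120/10) = 1.083 mrad

1.083 mrad


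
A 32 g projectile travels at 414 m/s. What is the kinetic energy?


E = 0.5*m*v^2 = 0.5*0.032*414^2 = 2742 J

2742 J


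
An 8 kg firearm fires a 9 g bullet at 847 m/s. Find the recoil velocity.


v_recoil = m_p * v_p / m_gun = 0.009 * 847 / 8 = 0.9529 m/s

0.9529 m/s


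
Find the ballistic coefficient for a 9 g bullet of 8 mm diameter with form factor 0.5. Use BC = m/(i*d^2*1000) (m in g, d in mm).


BC = m/(i*d^2*1000) = 9/(0.5 * 8^2 * 1000) = 0.0002812

0.0002812


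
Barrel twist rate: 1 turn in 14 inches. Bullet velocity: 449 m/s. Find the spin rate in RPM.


twist_m = 14*0.0254 = 0.3556 m
spin = v/twist = 449/0.3556 = 1262.655 rev/s
RPM = spin*60 = 1262.655*60 ≈ 75759 RPM

75759 RPM


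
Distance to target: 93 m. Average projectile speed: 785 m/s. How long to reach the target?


t = d/v = 93/785 = 0.1185 s

0.1185 s


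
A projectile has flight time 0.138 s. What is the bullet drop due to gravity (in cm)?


drop = 0.5*g*t^2 = 0.5*9.81*0.138^2 = 0.0934108 m ≈ 9.341 cm

9.341 cm


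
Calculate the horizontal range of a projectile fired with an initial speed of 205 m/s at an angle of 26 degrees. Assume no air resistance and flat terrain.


R = v0^2 * sin(2*theta) / g = 205^2 * sin(2*26°) / 9.81 = 3376 m

3376 m


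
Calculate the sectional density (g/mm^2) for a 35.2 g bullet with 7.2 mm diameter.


SD = m/d^2 = 35.2/7.2^2 = 0.679 g/mm^2

0.679 g/mm^2


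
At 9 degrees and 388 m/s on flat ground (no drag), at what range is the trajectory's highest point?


R = v0^2*sin(2*theta)/g = 388^2*sin(2*9°)/9.81 = 4742.17 m
apex_dist = R/2 = 4742.17/2 = 2371 m

2371 m


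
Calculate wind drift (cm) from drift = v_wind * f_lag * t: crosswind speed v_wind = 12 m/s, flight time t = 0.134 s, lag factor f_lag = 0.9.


drift = v_wind * lag * t = 12 * 0.9 * 0.134 = 1.4472 m ≈ 144.7 cm

144.7 cm


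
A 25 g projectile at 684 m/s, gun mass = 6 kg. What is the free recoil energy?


v_r = m_p*v_p/m_gun = 0.025*684/6 = 2.85 m/s, E_r = 0.5*m_gun*v_r^2 = 0.5*6*2.85^2 = 24.37 J

24.37 J


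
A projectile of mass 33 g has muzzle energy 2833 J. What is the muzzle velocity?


v = sqrt(2*E/m) = sqrt(2*2833/0.033) = 414.4 m/s

414.4 m/s


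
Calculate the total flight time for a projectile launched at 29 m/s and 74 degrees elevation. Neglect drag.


T = 2*v0*sin(theta)/g = 2*29*sin(74°)/9.81 = 5.683 s

5.683 s


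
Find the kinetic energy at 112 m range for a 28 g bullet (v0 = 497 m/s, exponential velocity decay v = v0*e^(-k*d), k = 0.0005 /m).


v = v0*exp(-k*d) = 497*exp(-0.0005*112) = 469.933 m/s
E = 0.5*m*v^2 = 0.5*0.028*469.933^2 = 3092 J

3092 J


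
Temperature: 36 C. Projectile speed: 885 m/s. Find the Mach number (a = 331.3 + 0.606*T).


a = 331.3 + 0.606*(36) = 353.116 m/s
M = v/a = 885/353.116 = 2.506

2.506


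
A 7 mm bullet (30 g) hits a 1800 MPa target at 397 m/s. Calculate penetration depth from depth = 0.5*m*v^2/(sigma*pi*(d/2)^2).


A = pi*(d/2)^2 = pi*(7/2)^2 = 38.4845 mm^2
E = 0.5*m*v^2 = 0.5*0.03*397^2 = 2364.13 J
depth = E/(sigma*A) = 2364.13 J / (1800 MPa * 38.4845 mm^2) = 2364.13/(1800 * 38.4845) m = 0.0341282 m ≈ 34.13 mm

34.13 mm


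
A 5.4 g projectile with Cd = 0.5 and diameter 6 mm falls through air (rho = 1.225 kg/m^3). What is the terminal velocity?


A = pi*(d/2)^2 = pi*(6/2000)^2 = 2.82743e-05 m^2
vt = sqrt(2mg/(Cd*rho*A)) = sqrt(2*0.0054*9.81/(0.5 * 1.225 * 2.82743e-05)) = 78.22 m/s

78.22 m/s


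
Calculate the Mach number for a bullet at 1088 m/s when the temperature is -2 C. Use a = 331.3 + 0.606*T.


a = 331.3 + 0.606*(-2) = 330.088 m/s
M = v/a = 1088/330.088 = 3.296

3.296


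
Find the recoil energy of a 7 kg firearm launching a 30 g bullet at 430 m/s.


v_r = m_p*v_p/m_gun = 0.03*430/7 = 1.84286 m/s, E_r = 0.5*m_gun*v_r^2 = 0.5*7*1.84286^2 = 11.89 J

11.89 J


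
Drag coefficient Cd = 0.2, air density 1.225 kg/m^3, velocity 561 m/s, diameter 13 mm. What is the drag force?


A = pi*(d/2)^2 = pi*(13/2000)^2 = 1.32732e-04 m^2
Fd = 0.5*Cd*rho*A*v^2 = 0.5*0.2*1.225*1.32732e-04*561^2 = 5.117 N

5.117 N


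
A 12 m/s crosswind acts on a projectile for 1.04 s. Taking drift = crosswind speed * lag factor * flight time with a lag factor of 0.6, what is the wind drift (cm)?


drift = v_wind * lag * t = 12 * 0.6 * 1.04 = 7.488 m ≈ 748.8 cm

748.8 cm


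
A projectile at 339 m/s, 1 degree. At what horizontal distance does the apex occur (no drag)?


R = v0^2*sin(2*theta)/g = 339^2*sin(2*1°)/9.81 = 408.836 m
apex_dist = R/2 = 408.836/2 = 204.4 m

204.4 m


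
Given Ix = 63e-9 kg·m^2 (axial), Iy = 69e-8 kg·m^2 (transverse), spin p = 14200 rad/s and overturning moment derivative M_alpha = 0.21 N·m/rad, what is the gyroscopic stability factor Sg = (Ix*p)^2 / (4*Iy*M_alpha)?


Sg = Ix^2 * p^2 / (4 * Iy * M_alpha) = (63e-9)^2 * 14200^2 / (4 * 69e-8 * 0.21) = 1.381

1.381


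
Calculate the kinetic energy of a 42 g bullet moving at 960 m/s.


E = 0.5*m*v^2 = 0.5*0.042*960^2 = 19354 J

19354 J


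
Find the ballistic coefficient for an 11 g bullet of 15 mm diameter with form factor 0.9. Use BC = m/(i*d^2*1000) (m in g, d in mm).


BC = m/(i*d^2*1000) = 11/(0.9 * 15^2 * 1000) = 5.432e-05

5.432e-05


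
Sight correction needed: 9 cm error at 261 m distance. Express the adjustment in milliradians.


1 mrad subtends 1 cm per 10 m of range, so adj = error_cm / (dist_m / 10) = 9 / (261/10) = 0.3448 mrad

0.3448 mrad


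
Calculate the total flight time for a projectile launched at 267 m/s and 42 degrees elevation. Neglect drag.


T = 2*v0*sin(theta)/g = 2*267*sin(42°)/9.81 = 36.42 s

36.42 s


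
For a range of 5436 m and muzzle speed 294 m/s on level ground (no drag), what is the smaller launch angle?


sin(2*theta) = R*g/v0^2 = 5436*9.81/294^2 = 0.616955, theta = arcsin(0.616955)/2 = 19.05°

19.05 degrees


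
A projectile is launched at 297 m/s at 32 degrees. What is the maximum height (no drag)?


H = (v0*sin(theta))^2 / (2g) = (297*sin(32°))^2 / (2*9.81) = 1263 m

1263 m


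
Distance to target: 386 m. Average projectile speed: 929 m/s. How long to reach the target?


t = d/v = 386/929 = 0.4155 s

0.4155 s


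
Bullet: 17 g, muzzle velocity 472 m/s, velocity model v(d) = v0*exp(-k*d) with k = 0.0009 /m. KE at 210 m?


v = v0*exp(-k*d) = 472*exp(-0.0009*210) = 390.715 m/s
E = 0.5*m*v^2 = 0.5*0.017*390.715^2 = 1298 J

1298 J


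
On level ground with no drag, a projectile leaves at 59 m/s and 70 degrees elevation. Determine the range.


R = v0^2 * sin(2*theta) / g = 59^2 * sin(2*70°) / 9.81 = 228.1 m

228.1 m


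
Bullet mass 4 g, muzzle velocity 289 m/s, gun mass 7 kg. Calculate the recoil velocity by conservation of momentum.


v_recoil = m_p * v_p / m_gun = 0.004 * 289 / 7 = 0.1651 m/s

0.1651 m/s


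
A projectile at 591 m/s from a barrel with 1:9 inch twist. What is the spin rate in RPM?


twist_m = 9*0.0254 = 0.2286 m
spin = v/twist = 591/0.2286 = 2585.302 rev/s
RPM = spin*60 = 2585.302*60 ≈ 155118 RPM

155118 RPM


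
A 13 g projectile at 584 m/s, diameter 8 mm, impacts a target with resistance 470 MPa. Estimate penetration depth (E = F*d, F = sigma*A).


A = pi*(d/2)^2 = pi*(8/2)^2 = 50.2655 mm^2
E = 0.5*m*v^2 = 0.5*0.013*584^2 = 2216.86 J
depth = E/(sigma*A) = 2216.86 J / (470 MPa * 50.2655 mm^2) = 2216.86/(470 * 50.2655) m = 0.0938364 m ≈ 93.84 mm

93.84 mm


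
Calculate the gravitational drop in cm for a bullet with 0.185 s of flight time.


drop = 0.5*g*t^2 = 0.5*9.81*0.185^2 = 0.167874 m ≈ 16.79 cm

16.79 cm


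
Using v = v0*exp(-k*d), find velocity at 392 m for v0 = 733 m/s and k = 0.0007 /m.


v = v0*exp(-k*d) = 733*exp(-0.0007*392) = 557.1 m/s

557.1 m/s


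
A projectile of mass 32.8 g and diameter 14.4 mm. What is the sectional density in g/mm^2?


SD = m/d^2 = 32.8/14.4^2 = 0.1582 g/mm^2

0.1582 g/mm^2


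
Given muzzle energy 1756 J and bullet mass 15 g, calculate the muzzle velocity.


v = sqrt(2*E/m) = sqrt(2*1756/0.015) = 483.9 m/s

483.9 m/s


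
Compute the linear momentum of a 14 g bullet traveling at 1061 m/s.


p = m*v = 0.014*1061 = 14.85 kg·m/s

14.85 kg·m/s


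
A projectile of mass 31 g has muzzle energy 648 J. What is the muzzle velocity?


v = sqrt(2*E/m) = sqrt(2*648/0.031) = 204.5 m/s

204.5 m/s


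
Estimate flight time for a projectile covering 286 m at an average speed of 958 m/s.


t = d/v = 286/958 = 0.2985 s

0.2985 s


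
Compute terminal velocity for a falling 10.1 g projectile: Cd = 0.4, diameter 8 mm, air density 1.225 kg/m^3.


A = pi*(d/2)^2 = pi*(8/2000)^2 = 5.02655e-05 m^2
vt = sqrt(2mg/(Cd*rho*A)) = sqrt(2*0.0101*9.81/(0.4 * 1.225 * 5.02655e-05)) = 89.7 m/s

89.7 m/s


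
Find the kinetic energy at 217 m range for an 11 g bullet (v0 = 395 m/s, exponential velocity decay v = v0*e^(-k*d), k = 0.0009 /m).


v = v0*exp(-k*d) = 395*exp(-0.0009*217) = 324.922 m/s
E = 0.5*m*v^2 = 0.5*0.011*324.922^2 = 580.7 J

580.7 J


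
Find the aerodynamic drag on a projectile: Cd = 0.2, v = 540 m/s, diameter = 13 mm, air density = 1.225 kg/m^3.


A = pi*(d/2)^2 = pi*(13/2000)^2 = 1.32732e-04 m^2
Fd = 0.5*Cd*rho*A*v^2 = 0.5*0.2*1.225*1.32732e-04*540^2 = 4.741 N

4.741 N


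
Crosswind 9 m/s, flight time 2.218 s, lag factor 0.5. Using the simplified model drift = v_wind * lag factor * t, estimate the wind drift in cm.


drift = v_wind * lag * t = 9 * 0.5 * 2.218 = 9.981 m ≈ 998.1 cm

998.1 cm


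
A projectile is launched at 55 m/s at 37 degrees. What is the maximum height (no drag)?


H = (v0*sin(theta))^2 / (2g) = (55*sin(37°))^2 / (2*9.81) = 55.84 m

55.84 m


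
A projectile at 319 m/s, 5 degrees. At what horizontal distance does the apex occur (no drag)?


R = v0^2*sin(2*theta)/g = 319^2*sin(2*5°)/9.81 = 1801.29 m
apex_dist = R/2 = 1801.29/2 = 900.6 m

900.6 m


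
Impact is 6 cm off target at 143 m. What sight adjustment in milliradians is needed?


1 mrad subtends 1 cm per 10 m of range, so adj = error_cm / (dist_m / 10) = 6 / (143/10) = 0.4196 mrad

0.4196 mrad


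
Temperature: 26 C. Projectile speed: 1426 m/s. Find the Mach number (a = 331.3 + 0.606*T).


a = 331.3 + 0.606*(26) = 347.056 m/s
M = v/a = 1426/347.056 = 4.109

4.109


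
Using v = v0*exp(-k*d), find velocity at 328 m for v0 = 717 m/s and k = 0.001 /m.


v = v0*exp(-k*d) = 717*exp(-0.001*328) = 516.5 m/s

516.5 m/s
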